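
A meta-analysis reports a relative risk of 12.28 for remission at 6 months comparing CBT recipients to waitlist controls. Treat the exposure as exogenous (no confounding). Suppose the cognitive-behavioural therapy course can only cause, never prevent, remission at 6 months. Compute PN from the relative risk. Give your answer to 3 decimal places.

PN ≈ 0.919

Under exogeneity and monotonicity, PN = (RR − 1) / RR = 1 − 1/RR.
PN = (12.28 − 1) / 12.28 = 11.28 / 12.28 ≈ 0.9186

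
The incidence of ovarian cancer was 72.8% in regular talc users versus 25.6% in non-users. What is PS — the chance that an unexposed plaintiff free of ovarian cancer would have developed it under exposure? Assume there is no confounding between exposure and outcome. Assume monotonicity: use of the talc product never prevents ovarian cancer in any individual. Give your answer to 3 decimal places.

p₁ = 0.728, p₀ = 0.256.
Under exogeneity and monotonicity, PS = (p₁ − p₀) / (1 − p₀).
PS = (0.728 − 0.256) / (1 − 0.256) = 0.472 / 0.744 ≈ 0.6344

PS ≈ 0.634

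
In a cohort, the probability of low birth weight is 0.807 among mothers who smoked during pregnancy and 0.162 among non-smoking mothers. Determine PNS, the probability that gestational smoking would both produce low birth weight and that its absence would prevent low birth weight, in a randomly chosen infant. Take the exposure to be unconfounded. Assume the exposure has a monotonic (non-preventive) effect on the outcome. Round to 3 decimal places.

PNS ≈ 0.645

Let p₁ = 0.807, p₀ = 0.162.
Under exogeneity and monotonicity, PNS = p₁ − p₀.
PNS = 0.807 − 0.162 = 0.645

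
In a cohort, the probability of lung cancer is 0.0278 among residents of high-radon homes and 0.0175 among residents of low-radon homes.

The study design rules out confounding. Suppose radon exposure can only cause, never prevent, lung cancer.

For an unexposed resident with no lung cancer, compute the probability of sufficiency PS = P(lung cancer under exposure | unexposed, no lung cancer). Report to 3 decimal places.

Let p₁ = 0.0278, p₀ = 0.0175.
Under exogeneity and monotonicity, PS = (p₁ − p₀) / (1 − p₀).
PS = (0.0278 − 0.0175) / (1 − 0.0175) = 0.0103 / 0.9825 ≈ 0.0105

PS ≈ 0.010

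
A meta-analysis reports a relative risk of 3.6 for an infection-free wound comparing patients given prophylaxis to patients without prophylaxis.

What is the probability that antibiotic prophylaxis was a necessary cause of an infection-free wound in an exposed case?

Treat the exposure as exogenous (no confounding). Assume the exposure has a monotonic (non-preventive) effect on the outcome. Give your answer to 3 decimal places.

PN ≈ 0.722

Under exogeneity and monotonicity, PN = (RR − 1) / RR = 1 − 1/RR.
PN = (3.6 − 1) / 3.6 = 2.6 / 3.6 ≈ 0.7222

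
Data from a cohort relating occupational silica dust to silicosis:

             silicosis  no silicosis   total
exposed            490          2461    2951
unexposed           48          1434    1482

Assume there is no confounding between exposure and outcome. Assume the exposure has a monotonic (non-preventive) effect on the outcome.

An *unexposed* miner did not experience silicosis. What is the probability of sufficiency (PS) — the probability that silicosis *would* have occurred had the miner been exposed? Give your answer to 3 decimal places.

PS ≈ 0.138

p₁ = P(outcome | exposed) = 490/2951 = 0.16605
p₀ = P(outcome | unexposed) = 48/1482 = 0.032389
Under exogeneity and monotonicity, PS = (p₁ − p₀) / (1 − p₀).
PS = (0.16605 − 0.032389) / (1 − 0.032389) = 0.13366 / 0.96761 ≈ 0.1381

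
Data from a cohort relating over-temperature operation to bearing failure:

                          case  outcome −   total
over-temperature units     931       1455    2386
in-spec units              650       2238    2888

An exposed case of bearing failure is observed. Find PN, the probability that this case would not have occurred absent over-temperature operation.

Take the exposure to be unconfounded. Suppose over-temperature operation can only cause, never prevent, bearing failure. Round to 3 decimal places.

PN ≈ 0.423

p₁ = P(outcome | exposed) = 931/2386 = 0.39019
p₀ = P(outcome | unexposed) = 650/2888 = 0.22507
Under exogeneity and monotonicity, PN = (p₁ − p₀) / p₁.
PN = (0.39019 − 0.22507) / 0.39019 = 0.16512 / 0.39019 ≈ 0.4232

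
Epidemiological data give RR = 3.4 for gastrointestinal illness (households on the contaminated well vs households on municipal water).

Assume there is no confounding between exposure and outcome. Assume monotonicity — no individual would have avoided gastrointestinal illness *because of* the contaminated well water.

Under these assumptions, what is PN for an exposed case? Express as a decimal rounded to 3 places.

Under exogeneity and monotonicity, PN = (RR − 1) / RR = 1 − 1/RR.
PN = (3.4 − 1) / 3.4 = 2.4 / 3.4 ≈ 0.7059

PN ≈ 0.706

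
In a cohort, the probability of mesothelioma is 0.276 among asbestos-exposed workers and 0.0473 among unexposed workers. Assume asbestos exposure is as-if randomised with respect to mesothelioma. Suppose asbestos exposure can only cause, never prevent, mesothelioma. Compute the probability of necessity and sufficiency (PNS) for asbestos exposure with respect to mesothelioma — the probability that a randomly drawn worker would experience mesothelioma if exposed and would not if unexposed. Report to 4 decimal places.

Let p₁ = 0.276, p₀ = 0.0473.
Under exogeneity and monotonicity, PNS = p₁ − p₀.
PNS = 0.276 − 0.0473 = 0.2287

PNS ≈ 0.2287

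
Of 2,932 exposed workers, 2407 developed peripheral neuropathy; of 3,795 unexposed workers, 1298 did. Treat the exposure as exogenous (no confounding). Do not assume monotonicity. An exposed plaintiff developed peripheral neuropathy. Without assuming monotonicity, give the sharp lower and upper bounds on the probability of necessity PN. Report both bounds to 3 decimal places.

0.583 ≤ PN ≤ 0.801

p₁ = P(outcome | exposed) = 2407/2932 = 0.82094
p₀ = P(outcome | unexposed) = 1298/3795 = 0.34203
Under exogeneity alone the bounds on PN are max{0,(p₁−p₀)/p₁} ≤ PN ≤ min{1,(1−p₀)/p₁}.
  lower = (p₁ − p₀)/p₁ = 0.47891 / 0.82094 ≈ 0.5834
  upper = min{1, (1 − p₀)/p₁} = 0.65797 / 0.82094 ≈ 0.8015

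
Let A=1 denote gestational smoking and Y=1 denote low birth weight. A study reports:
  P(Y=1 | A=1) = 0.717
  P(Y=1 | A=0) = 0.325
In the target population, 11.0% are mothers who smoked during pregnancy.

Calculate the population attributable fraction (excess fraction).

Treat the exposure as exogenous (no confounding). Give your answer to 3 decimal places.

PAF ≈ 0.117

Let p₁ = 0.717, p₀ = 0.325.
Overall risk P(Y=1) = π·p₁ + (1−π)·p₀ = 0.11×0.717 + 0.89×0.325 = 0.36812.
Under exogeneity, PAF = [P(Y=1) − p₀] / P(Y=1).
PAF = (0.36812 − 0.325) / 0.36812 ≈ 0.1171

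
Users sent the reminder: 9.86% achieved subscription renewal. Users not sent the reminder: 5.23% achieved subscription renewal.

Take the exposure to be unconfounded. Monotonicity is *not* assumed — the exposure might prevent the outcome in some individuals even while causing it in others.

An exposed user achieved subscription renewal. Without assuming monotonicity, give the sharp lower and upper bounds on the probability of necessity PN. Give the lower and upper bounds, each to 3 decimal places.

p₁ = 0.0986, p₀ = 0.0523.
Under exogeneity alone the bounds on PN are max{0,(p₁−p₀)/p₁} ≤ PN ≤ min{1,(1−p₀)/p₁}.
  lower = (p₁ − p₀)/p₁ = 0.0463 / 0.0986 ≈ 0.4696
  upper = min{1, (1 − p₀)/p₁} = 0.9477 / 0.0986 ≈ 9.6116 → capped at 1

0.470 ≤ PN ≤ 1.000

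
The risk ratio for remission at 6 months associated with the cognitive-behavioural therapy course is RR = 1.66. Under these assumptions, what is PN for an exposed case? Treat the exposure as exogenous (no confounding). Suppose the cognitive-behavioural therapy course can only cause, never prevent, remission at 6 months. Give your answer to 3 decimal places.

Under exogeneity and monotonicity, PN = (RR − 1) / RR = 1 − 1/RR.
PN = (1.66 − 1) / 1.66 = 0.66 / 1.66 ≈ 0.3976

PN ≈ 0.398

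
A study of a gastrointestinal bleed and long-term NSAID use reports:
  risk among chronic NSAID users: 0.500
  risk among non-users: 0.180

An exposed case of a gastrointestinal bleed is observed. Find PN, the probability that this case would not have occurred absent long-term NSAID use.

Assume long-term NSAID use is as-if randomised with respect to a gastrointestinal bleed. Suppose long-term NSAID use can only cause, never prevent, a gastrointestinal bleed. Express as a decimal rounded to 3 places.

Let p₁ = 0.5, p₀ = 0.18.
Under exogeneity and monotonicity, PN = (p₁ − p₀) / p₁.
PN = (0.5 − 0.18) / 0.5 = 0.32 / 0.5 ≈ 0.6400

PN ≈ 0.640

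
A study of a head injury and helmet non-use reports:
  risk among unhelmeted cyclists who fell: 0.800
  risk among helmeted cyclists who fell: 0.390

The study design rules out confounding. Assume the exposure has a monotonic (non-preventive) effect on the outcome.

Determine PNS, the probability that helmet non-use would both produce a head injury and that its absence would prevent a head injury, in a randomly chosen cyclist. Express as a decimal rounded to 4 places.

Let p₁ = 0.8, p₀ = 0.39.
Under exogeneity and monotonicity, PNS = p₁ − p₀.
PNS = 0.8 − 0.39 = 0.41

PNS ≈ 0.4100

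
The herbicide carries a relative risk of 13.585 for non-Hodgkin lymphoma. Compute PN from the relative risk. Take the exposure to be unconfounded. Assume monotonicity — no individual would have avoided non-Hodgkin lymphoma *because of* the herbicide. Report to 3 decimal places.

PN ≈ 0.926

Under exogeneity and monotonicity, PN = (RR − 1) / RR = 1 − 1/RR.
PN = (13.585 − 1) / 13.585 = 12.59 / 13.585 ≈ 0.9264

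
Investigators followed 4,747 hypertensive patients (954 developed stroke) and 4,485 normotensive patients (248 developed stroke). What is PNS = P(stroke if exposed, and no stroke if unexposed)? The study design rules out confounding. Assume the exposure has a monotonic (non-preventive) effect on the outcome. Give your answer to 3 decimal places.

p₁ = P(outcome | exposed) = 954/4747 = 0.20097
p₀ = P(outcome | unexposed) = 248/4485 = 0.055295
Under exogeneity and monotonicity, PNS = p₁ − p₀.
PNS = 0.20097 − 0.055295 = 0.14567

PNS ≈ 0.146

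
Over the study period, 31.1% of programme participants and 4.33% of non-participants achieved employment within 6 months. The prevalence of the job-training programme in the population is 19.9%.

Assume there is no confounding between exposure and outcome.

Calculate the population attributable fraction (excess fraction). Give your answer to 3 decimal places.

p₁ = 0.311, p₀ = 0.0433.
Overall risk P(Y=1) = π·p₁ + (1−π)·p₀ = 0.199×0.311 + 0.801×0.0433 = 0.096572.
Under exogeneity, PAF = [P(Y=1) − p₀] / P(Y=1).
PAF = (0.096572 − 0.0433) / 0.096572 ≈ 0.5516

PAF ≈ 0.552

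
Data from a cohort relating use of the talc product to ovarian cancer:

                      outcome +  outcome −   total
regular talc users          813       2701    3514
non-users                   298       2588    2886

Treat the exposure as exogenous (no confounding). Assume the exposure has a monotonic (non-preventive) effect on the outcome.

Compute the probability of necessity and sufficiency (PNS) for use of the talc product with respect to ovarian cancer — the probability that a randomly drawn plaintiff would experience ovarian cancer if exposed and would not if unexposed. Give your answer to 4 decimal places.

PNS ≈ 0.1281

p₁ = P(outcome | exposed) = 813/3514 = 0.23136
p₀ = P(outcome | unexposed) = 298/2886 = 0.10326
Under exogeneity and monotonicity, PNS = p₁ − p₀.
PNS = 0.23136 − 0.10326 = 0.1281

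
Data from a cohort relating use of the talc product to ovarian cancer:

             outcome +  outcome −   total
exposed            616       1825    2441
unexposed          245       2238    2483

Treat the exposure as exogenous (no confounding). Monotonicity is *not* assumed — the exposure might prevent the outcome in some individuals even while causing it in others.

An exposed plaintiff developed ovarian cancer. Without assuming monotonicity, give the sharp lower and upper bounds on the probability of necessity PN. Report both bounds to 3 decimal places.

0.609 ≤ PN ≤ 1.000

p₁ = P(outcome | exposed) = 616/2441 = 0.25236
p₀ = P(outcome | unexposed) = 245/2483 = 0.098671
Under exogeneity alone the bounds on PN are max{0,(p₁−p₀)/p₁} ≤ PN ≤ min{1,(1−p₀)/p₁}.
  lower = (p₁ − p₀)/p₁ = 0.15368 / 0.25236 ≈ 0.6090
  upper = min{1, (1 − p₀)/p₁} = 0.90133 / 0.25236 ≈ 3.5717 → capped at 1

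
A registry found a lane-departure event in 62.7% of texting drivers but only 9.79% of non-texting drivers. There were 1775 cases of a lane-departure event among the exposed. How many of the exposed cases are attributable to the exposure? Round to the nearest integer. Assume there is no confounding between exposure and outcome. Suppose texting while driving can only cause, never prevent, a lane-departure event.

p₁ = 0.627, p₀ = 0.0979.
PN = (p₁ − p₀)/p₁ = (0.627 − 0.0979) / 0.627 ≈ 0.84386.
Attributable cases ≈ PN × (exposed cases) = 0.84386 × 1775 ≈ 1497.85.

about 1498 cases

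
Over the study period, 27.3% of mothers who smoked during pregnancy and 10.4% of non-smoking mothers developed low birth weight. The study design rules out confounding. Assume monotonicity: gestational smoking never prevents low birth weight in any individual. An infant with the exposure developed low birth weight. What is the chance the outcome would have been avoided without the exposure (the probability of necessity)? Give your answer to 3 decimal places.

p₁ = 0.273, p₀ = 0.104.
Under exogeneity and monotonicity, PN = (p₁ − p₀) / p₁.
PN = (0.273 − 0.104) / 0.273 = 0.169 / 0.273 ≈ 0.6190

PN ≈ 0.619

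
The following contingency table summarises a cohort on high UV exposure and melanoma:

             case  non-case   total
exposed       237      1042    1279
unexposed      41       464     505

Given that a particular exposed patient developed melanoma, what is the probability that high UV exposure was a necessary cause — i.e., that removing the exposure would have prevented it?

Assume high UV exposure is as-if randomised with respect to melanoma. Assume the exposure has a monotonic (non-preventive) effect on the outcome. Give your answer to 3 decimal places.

PN ≈ 0.562

p₁ = P(outcome | exposed) = 237/1279 = 0.1853
p₀ = P(outcome | unexposed) = 41/505 = 0.081188
Under exogeneity and monotonicity, PN = (p₁ − p₀) / p₁.
PN = (0.1853 − 0.081188) / 0.1853 = 0.10411 / 0.1853 ≈ 0.5619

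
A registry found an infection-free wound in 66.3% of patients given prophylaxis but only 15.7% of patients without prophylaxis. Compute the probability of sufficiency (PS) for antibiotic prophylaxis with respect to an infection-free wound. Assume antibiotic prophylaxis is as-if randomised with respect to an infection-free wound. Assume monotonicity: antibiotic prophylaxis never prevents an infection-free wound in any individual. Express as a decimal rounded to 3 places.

PS ≈ 0.600

p₁ = 0.663, p₀ = 0.157.
Under exogeneity and monotonicity, PS = (p₁ − p₀) / (1 − p₀).
PS = (0.663 − 0.157) / (1 − 0.157) = 0.506 / 0.843 ≈ 0.6002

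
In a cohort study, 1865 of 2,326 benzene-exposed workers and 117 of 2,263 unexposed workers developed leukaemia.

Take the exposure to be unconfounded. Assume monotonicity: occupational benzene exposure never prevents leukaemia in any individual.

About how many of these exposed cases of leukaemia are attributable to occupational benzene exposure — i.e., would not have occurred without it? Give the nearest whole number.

p₁ = P(outcome | exposed) = 1865/2326 = 0.80181
p₀ = P(outcome | unexposed) = 117/2263 = 0.051701
PN = (p₁ − p₀)/p₁ = (0.80181 − 0.051701) / 0.80181 ≈ 0.93552.
Attributable cases ≈ PN × (exposed cases) = 0.93552 × 1865 ≈ 1744.74.

about 1745 cases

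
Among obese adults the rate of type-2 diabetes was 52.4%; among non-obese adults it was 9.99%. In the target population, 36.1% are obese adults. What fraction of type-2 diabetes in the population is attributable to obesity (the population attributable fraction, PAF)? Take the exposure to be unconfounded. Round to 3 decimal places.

p₁ = 0.524, p₀ = 0.0999.
Overall risk P(Y=1) = π·p₁ + (1−π)·p₀ = 0.361×0.524 + 0.639×0.0999 = 0.253.
Under exogeneity, PAF = [P(Y=1) − p₀] / P(Y=1).
PAF = (0.253 − 0.0999) / 0.253 ≈ 0.6051

PAF ≈ 0.605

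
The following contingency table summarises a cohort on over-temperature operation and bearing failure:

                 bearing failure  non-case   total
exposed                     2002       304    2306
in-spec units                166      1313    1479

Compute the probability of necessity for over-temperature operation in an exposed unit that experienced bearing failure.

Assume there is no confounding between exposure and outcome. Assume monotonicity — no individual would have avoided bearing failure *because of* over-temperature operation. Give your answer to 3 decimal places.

p₁ = P(outcome | exposed) = 2002/2306 = 0.86817
p₀ = P(outcome | unexposed) = 166/1479 = 0.11224
Under exogeneity and monotonicity, PN = (p₁ − p₀) / p₁.
PN = (0.86817 − 0.11224) / 0.86817 = 0.75593 / 0.86817 ≈ 0.8707

PN ≈ 0.871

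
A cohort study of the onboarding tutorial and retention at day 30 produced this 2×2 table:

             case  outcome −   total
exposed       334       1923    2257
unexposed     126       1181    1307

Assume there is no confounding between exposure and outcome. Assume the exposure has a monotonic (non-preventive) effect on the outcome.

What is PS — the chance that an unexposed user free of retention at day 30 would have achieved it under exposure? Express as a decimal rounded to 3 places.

PS ≈ 0.057

p₁ = P(outcome | exposed) = 334/2257 = 0.14798
p₀ = P(outcome | unexposed) = 126/1307 = 0.096404
Under exogeneity and monotonicity, PS = (p₁ − p₀)/(1 − p₀).
PS = (0.14798 − 0.096404) / 0.9036 ≈ 0.0571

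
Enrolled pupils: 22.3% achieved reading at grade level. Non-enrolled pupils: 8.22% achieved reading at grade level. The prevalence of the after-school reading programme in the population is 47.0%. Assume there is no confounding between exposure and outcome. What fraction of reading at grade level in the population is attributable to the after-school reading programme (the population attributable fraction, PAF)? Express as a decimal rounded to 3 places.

PAF ≈ 0.446

p₁ = 0.223, p₀ = 0.0822.
Overall risk P(Y=1) = π·p₁ + (1−π)·p₀ = 0.47×0.223 + 0.53×0.0822 = 0.14838.
Under exogeneity, PAF = [P(Y=1) − p₀] / P(Y=1).
PAF = (0.14838 − 0.0822) / 0.14838 ≈ 0.4460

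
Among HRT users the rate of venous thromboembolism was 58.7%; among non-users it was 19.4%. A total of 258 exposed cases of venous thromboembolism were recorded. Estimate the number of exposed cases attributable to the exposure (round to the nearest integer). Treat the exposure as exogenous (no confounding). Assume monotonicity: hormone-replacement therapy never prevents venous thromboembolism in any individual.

about 173 cases

p₁ = 0.587, p₀ = 0.194.
PN = (p₁ − p₀)/p₁ = (0.587 − 0.194) / 0.587 ≈ 0.66951.
Attributable cases ≈ PN × (exposed cases) = 0.66951 × 258 ≈ 172.73.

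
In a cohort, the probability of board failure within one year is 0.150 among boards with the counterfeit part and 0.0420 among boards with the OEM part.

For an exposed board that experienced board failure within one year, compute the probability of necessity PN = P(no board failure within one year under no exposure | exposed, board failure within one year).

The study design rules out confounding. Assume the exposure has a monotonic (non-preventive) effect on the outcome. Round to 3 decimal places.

Let p₁ = 0.15, p₀ = 0.042.
Under exogeneity and monotonicity, PN = (p₁ − p₀) / p₁.
PN = (0.15 − 0.042) / 0.15 = 0.108 / 0.15 ≈ 0.7200

PN ≈ 0.720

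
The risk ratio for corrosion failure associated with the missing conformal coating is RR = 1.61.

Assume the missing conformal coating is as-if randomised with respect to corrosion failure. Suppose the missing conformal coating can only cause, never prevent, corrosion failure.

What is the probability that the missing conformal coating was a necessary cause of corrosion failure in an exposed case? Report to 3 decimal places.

PN ≈ 0.379

Under exogeneity and monotonicity, PN = (RR − 1) / RR = 1 − 1/RR.
PN = (1.61 − 1) / 1.61 = 0.61 / 1.61 ≈ 0.3789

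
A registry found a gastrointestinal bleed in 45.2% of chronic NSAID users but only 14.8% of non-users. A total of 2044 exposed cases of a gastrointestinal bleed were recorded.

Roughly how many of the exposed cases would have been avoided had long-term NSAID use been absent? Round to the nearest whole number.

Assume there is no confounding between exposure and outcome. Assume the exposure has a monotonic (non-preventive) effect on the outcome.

about 1375 cases

p₁ = 0.452, p₀ = 0.148.
PN = (p₁ − p₀)/p₁ = (0.452 − 0.148) / 0.452 ≈ 0.67257.
Attributable cases ≈ PN × (exposed cases) = 0.67257 × 2044 ≈ 1374.73.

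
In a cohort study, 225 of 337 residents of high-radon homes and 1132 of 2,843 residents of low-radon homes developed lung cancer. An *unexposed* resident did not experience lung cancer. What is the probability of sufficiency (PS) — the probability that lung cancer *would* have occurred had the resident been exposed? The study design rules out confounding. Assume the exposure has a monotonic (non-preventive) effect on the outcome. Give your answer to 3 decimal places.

p₁ = P(outcome | exposed) = 225/337 = 0.66766
p₀ = P(outcome | unexposed) = 1132/2843 = 0.39817
Under exogeneity and monotonicity, PS = (p₁ − p₀) / (1 − p₀).
PS = (0.66766 − 0.39817) / (1 − 0.39817) = 0.26948 / 0.60183 ≈ 0.4478

PS ≈ 0.448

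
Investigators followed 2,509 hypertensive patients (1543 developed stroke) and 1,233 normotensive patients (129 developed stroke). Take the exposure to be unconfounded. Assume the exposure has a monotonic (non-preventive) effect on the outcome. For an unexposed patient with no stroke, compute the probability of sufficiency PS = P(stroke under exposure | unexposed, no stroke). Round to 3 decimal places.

PS ≈ 0.570

p₁ = P(outcome | exposed) = 1543/2509 = 0.61499
p₀ = P(outcome | unexposed) = 129/1233 = 0.10462
Under exogeneity and monotonicity, PS = (p₁ − p₀) / (1 − p₀).
PS = (0.61499 − 0.10462) / (1 − 0.10462) = 0.51036 / 0.89538 ≈ 0.5700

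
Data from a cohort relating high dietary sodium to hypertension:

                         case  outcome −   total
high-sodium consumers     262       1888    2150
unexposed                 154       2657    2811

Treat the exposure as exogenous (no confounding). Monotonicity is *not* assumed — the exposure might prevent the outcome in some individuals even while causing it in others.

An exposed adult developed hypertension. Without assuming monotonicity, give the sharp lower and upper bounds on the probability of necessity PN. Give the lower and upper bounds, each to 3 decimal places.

p₁ = P(outcome | exposed) = 262/2150 = 0.12186
p₀ = P(outcome | unexposed) = 154/2811 = 0.054785
Under exogeneity alone the bounds on PN are max{0,(p₁−p₀)/p₁} ≤ PN ≤ min{1,(1−p₀)/p₁}.
  lower = (p₁ − p₀)/p₁ = 0.067076 / 0.12186 ≈ 0.5504
  upper = min{1, (1 − p₀)/p₁} = 0.94522 / 0.12186 ≈ 7.7565 → capped at 1

0.550 ≤ PN ≤ 1.000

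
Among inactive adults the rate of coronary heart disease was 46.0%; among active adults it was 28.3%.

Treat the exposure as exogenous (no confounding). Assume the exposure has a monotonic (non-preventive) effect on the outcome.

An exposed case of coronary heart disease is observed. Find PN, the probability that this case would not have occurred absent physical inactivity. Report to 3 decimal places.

p₁ = 0.46, p₀ = 0.283.
Under exogeneity and monotonicity, PN = (p₁ − p₀) / p₁.
PN = (0.46 − 0.283) / 0.46 = 0.177 / 0.46 ≈ 0.3848

PN ≈ 0.385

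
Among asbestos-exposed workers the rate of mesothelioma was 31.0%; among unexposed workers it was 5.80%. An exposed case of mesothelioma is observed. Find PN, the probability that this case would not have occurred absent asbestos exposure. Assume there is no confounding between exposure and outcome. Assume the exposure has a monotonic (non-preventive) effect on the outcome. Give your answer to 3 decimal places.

p₁ = 0.31, p₀ = 0.058.
Under exogeneity and monotonicity, PN = (p₁ − p₀) / p₁.
PN = (0.31 − 0.058) / 0.31 = 0.252 / 0.31 ≈ 0.8129

PN ≈ 0.813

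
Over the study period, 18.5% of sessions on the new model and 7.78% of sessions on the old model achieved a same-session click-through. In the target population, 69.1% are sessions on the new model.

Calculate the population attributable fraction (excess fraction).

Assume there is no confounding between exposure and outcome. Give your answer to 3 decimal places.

p₁ = 0.185, p₀ = 0.0778.
Overall risk P(Y=1) = π·p₁ + (1−π)·p₀ = 0.691×0.185 + 0.309×0.0778 = 0.15188.
Under exogeneity, PAF = [P(Y=1) − p₀] / P(Y=1).
PAF = (0.15188 − 0.0778) / 0.15188 ≈ 0.4877

PAF ≈ 0.488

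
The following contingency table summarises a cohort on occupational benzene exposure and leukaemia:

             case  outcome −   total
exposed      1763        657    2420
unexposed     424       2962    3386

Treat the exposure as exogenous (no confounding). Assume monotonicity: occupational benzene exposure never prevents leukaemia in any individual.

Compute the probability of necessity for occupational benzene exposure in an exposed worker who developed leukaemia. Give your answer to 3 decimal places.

p₁ = P(outcome | exposed) = 1763/2420 = 0.72851
p₀ = P(outcome | unexposed) = 424/3386 = 0.12522
Under exogeneity and monotonicity, PN = (p₁ − p₀)/p₁.
PN = (0.72851 − 0.12522) / 0.72851 ≈ 0.8281

PN ≈ 0.828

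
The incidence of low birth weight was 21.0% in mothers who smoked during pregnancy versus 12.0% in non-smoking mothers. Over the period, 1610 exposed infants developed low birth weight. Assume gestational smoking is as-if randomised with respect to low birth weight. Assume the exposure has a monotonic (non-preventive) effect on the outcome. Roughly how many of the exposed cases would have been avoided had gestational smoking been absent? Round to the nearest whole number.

p₁ = 0.21, p₀ = 0.12.
PN = (p₁ − p₀)/p₁ = (0.21 − 0.12) / 0.21 ≈ 0.42857.
Attributable cases ≈ PN × (exposed cases) = 0.42857 × 1610 ≈ 690.00.

about 690 cases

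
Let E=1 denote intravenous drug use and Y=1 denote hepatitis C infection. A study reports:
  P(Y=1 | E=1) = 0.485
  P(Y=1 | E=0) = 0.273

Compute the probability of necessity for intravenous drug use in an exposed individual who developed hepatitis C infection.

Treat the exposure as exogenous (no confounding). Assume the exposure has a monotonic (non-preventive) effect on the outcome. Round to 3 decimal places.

PN ≈ 0.437

Let p₁ = 0.485, p₀ = 0.273.
Under exogeneity and monotonicity, PN = (p₁ − p₀) / p₁.
PN = (0.485 − 0.273) / 0.485 = 0.212 / 0.485 ≈ 0.4371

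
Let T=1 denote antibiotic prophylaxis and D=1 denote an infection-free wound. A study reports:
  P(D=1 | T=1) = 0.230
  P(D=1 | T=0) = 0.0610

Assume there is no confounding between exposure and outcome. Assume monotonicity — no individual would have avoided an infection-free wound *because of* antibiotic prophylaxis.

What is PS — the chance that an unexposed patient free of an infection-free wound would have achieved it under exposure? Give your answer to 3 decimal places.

PS ≈ 0.180

Let p₁ = 0.23, p₀ = 0.061.
Under exogeneity and monotonicity, PS = (p₁ − p₀) / (1 − p₀).
PS = (0.23 − 0.061) / (1 − 0.061) = 0.169 / 0.939 ≈ 0.1800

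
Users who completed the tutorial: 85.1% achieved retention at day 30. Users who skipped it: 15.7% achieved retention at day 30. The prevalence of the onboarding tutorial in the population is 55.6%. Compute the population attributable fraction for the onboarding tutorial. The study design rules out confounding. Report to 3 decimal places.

PAF ≈ 0.711

p₁ = 0.851, p₀ = 0.157.
Overall risk P(Y=1) = π·p₁ + (1−π)·p₀ = 0.556×0.851 + 0.444×0.157 = 0.54286.
Under exogeneity, PAF = [P(Y=1) − p₀] / P(Y=1).
PAF = (0.54286 − 0.157) / 0.54286 ≈ 0.7108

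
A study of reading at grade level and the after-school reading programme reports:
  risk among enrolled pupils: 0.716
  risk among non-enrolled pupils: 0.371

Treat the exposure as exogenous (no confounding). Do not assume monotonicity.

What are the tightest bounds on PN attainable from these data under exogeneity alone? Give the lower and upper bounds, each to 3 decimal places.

0.482 ≤ PN ≤ 0.878

Let p₁ = 0.716, p₀ = 0.371.
Under exogeneity alone the bounds on PN are max{0,(p₁−p₀)/p₁} ≤ PN ≤ min{1,(1−p₀)/p₁}.
  lower = (p₁ − p₀)/p₁ = 0.345 / 0.716 ≈ 0.4818
  upper = min{1, (1 − p₀)/p₁} = 0.629 / 0.716 ≈ 0.8785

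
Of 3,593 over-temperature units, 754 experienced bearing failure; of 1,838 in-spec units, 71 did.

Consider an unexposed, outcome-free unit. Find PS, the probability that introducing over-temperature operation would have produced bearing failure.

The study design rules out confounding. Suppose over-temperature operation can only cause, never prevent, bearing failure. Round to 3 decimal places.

p₁ = P(outcome | exposed) = 754/3593 = 0.20985
p₀ = P(outcome | unexposed) = 71/1838 = 0.038629
Under exogeneity and monotonicity, PS = (p₁ − p₀) / (1 − p₀).
PS = (0.20985 − 0.038629) / (1 − 0.038629) = 0.17122 / 0.96137 ≈ 0.1781

PS ≈ 0.178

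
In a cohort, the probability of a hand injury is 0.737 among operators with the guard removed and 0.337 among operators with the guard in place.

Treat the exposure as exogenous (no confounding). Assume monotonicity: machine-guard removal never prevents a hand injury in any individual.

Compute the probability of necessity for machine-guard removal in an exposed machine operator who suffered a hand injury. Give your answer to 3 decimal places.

Let p₁ = 0.737, p₀ = 0.337.
Under exogeneity and monotonicity, PN = (p₁ − p₀) / p₁.
PN = (0.737 − 0.337) / 0.737 = 0.4 / 0.737 ≈ 0.5427

PN ≈ 0.543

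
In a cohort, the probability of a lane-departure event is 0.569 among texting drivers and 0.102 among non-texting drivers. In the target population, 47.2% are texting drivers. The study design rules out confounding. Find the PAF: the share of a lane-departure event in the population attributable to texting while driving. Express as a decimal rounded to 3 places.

PAF ≈ 0.684

Let p₁ = 0.569, p₀ = 0.102.
Overall risk P(Y=1) = π·p₁ + (1−π)·p₀ = 0.472×0.569 + 0.528×0.102 = 0.32242.
Under exogeneity, PAF = [P(Y=1) − p₀] / P(Y=1).
PAF = (0.32242 − 0.102) / 0.32242 ≈ 0.6836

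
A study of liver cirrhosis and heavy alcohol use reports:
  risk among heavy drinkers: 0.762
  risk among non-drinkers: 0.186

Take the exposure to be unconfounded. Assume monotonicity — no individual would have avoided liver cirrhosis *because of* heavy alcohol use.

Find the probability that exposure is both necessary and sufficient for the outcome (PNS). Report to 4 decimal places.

Let p₁ = 0.762, p₀ = 0.186.
Under exogeneity and monotonicity, PNS = p₁ − p₀.
PNS = 0.762 − 0.186 = 0.576

PNS ≈ 0.5760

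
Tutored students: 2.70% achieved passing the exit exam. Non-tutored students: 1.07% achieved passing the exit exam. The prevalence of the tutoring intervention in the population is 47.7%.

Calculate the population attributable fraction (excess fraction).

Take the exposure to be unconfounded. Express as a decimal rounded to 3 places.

PAF ≈ 0.421

p₁ = 0.027, p₀ = 0.0107.
Overall risk P(Y=1) = π·p₁ + (1−π)·p₀ = 0.477×0.027 + 0.523×0.0107 = 0.018475.
Under exogeneity, PAF = [P(Y=1) − p₀] / P(Y=1).
PAF = (0.018475 − 0.0107) / 0.018475 ≈ 0.4208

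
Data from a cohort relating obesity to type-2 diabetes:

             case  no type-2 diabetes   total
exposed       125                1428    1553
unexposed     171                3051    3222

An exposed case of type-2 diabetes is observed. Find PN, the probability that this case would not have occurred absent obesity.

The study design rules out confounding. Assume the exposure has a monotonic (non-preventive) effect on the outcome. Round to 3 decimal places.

PN ≈ 0.341

p₁ = P(outcome | exposed) = 125/1553 = 0.080489
p₀ = P(outcome | unexposed) = 171/3222 = 0.053073
Under exogeneity and monotonicity, PN = (p₁ − p₀)/p₁.
PN = (0.080489 − 0.053073) / 0.080489 ≈ 0.3406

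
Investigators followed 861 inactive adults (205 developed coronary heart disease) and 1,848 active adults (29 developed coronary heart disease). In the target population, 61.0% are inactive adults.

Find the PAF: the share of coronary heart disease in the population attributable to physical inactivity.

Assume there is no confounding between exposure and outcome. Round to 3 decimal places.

PAF ≈ 0.896

p₁ = P(outcome | exposed) = 205/861 = 0.2381
p₀ = P(outcome | unexposed) = 29/1848 = 0.015693
Overall risk P(Y=1) = π·p₁ + (1−π)·p₀ = 0.61×0.2381 + 0.39×0.015693 = 0.15136.
Under exogeneity, PAF = [P(Y=1) − p₀] / P(Y=1).
PAF = (0.15136 − 0.015693) / 0.15136 ≈ 0.8963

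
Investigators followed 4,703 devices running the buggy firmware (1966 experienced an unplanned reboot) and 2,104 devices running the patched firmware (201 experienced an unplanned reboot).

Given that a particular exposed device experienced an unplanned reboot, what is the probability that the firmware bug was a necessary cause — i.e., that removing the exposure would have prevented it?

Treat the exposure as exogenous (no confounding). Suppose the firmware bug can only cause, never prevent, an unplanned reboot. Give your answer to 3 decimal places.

p₁ = P(outcome | exposed) = 1966/4703 = 0.41803
p₀ = P(outcome | unexposed) = 201/2104 = 0.095532
Under exogeneity and monotonicity, PN = (p₁ − p₀) / p₁.
PN = (0.41803 − 0.095532) / 0.41803 = 0.3225 / 0.41803 ≈ 0.7715

PN ≈ 0.771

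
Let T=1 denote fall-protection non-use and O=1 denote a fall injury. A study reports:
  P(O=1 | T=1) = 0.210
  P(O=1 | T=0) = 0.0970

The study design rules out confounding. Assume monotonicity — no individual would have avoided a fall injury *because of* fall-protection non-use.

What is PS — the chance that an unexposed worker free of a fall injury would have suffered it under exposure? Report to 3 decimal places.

Let p₁ = 0.21, p₀ = 0.097.
Under exogeneity and monotonicity, PS = (p₁ − p₀) / (1 − p₀).
PS = (0.21 − 0.097) / (1 − 0.097) = 0.113 / 0.903 ≈ 0.1251

PS ≈ 0.125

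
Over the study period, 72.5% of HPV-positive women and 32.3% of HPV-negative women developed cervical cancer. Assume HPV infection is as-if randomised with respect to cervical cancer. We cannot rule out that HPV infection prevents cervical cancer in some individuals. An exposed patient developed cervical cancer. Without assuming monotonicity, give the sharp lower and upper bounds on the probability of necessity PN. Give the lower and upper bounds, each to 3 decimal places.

p₁ = 0.725, p₀ = 0.323.
Under exogeneity alone the bounds on PN are max{0,(p₁−p₀)/p₁} ≤ PN ≤ min{1,(1−p₀)/p₁}.
  lower = (p₁ − p₀)/p₁ = 0.402 / 0.725 ≈ 0.5545
  upper = min{1, (1 − p₀)/p₁} = 0.677 / 0.725 ≈ 0.9338

0.554 ≤ PN ≤ 0.934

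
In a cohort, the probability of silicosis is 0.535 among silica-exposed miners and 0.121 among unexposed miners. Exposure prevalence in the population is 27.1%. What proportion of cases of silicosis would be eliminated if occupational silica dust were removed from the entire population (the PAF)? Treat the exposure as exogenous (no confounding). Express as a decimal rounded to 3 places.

Let p₁ = 0.535, p₀ = 0.121.
Overall risk P(Y=1) = π·p₁ + (1−π)·p₀ = 0.271×0.535 + 0.729×0.121 = 0.23319.
Under exogeneity, PAF = [P(Y=1) − p₀] / P(Y=1).
PAF = (0.23319 − 0.121) / 0.23319 ≈ 0.4811

PAF ≈ 0.481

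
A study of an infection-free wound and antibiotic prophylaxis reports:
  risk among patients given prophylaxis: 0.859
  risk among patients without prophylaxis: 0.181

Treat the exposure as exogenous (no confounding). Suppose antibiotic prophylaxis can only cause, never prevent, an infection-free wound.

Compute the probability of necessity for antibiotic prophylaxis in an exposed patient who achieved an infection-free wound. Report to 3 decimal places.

Let p₁ = 0.859, p₀ = 0.181.
Under exogeneity and monotonicity, PN = (p₁ − p₀) / p₁.
PN = (0.859 − 0.181) / 0.859 = 0.678 / 0.859 ≈ 0.7893

PN ≈ 0.789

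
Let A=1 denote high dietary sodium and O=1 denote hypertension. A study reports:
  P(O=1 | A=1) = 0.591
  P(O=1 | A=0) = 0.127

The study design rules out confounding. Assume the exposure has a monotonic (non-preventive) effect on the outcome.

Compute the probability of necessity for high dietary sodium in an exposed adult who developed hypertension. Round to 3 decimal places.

Let p₁ = 0.591, p₀ = 0.127.
Under exogeneity and monotonicity, PN = (p₁ − p₀) / p₁.
PN = (0.591 − 0.127) / 0.591 = 0.464 / 0.591 ≈ 0.7851

PN ≈ 0.785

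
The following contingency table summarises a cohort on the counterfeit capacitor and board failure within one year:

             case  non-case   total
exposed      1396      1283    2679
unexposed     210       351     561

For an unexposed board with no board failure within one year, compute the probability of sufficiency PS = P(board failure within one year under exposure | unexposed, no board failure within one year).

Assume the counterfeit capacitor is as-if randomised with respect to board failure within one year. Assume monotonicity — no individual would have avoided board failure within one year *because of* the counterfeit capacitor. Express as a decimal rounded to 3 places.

PS ≈ 0.235

p₁ = P(outcome | exposed) = 1396/2679 = 0.52109
p₀ = P(outcome | unexposed) = 210/561 = 0.37433
Under exogeneity and monotonicity, PS = (p₁ − p₀)/(1 − p₀).
PS = (0.52109 − 0.37433) / 0.62567 ≈ 0.2346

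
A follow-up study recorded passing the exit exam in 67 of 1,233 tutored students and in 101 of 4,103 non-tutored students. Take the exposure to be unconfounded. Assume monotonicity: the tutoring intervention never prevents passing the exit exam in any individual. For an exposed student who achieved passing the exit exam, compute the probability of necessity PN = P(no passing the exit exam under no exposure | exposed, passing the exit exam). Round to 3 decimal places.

PN ≈ 0.547

p₁ = P(outcome | exposed) = 67/1233 = 0.054339
p₀ = P(outcome | unexposed) = 101/4103 = 0.024616
Under exogeneity and monotonicity, PN = (p₁ − p₀) / p₁.
PN = (0.054339 − 0.024616) / 0.054339 = 0.029723 / 0.054339 ≈ 0.5470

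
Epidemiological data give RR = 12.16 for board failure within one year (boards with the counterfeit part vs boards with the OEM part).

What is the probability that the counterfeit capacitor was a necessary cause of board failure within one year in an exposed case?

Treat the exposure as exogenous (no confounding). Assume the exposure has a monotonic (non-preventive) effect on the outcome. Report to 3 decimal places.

Under exogeneity and monotonicity, PN = (RR − 1) / RR = 1 − 1/RR.
PN = (12.16 − 1) / 12.16 = 11.16 / 12.16 ≈ 0.9178

PN ≈ 0.918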